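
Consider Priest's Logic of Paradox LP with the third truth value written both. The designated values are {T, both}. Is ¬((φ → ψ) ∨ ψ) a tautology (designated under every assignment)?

No

Countermodel: φ=T, ψ=T gives F, which is not designated.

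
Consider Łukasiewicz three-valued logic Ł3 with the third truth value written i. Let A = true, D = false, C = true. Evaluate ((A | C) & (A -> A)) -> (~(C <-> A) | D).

false

A | C = true | true = true
A -> A = true -> true = true
(A | C) & (A -> A) = true & true = true
C <-> A = true <-> true = true
~(C <-> A) = ~true = false
~(C <-> A) | D = false | false = false
((A | C) & (A -> A)) -> (~(C <-> A) | D) = true -> false = false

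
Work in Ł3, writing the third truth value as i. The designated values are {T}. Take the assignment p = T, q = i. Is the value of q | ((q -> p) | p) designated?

Yes

q -> p = i -> T = T  [min(1, 1−½+1)]
(q -> p) | p = T | T = T
q | ((q -> p) | p) = i | T = T
T ∈ {T}.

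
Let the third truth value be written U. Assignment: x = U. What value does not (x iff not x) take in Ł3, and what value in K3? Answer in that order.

False; U

In Ł3: not x = not U = U
x iff not x = U iff U = True
not (x iff not x) = not True = False
In K3: not x = not U = U
x iff not x = U iff U = U
not (x iff not x) = not U = U
They differ because Ł3 and K3 treat U differently under implication.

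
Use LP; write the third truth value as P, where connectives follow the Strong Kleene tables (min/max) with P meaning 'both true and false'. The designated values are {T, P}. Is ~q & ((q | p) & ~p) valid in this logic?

No

Countermodel: q=T, p=T gives F, which is not designated.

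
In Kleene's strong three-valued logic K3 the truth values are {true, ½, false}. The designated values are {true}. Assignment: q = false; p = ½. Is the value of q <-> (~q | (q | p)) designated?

~q = ~false = true
q | p = false | ½ = ½
~q | (q | p) = true | ½ = true
q <-> (~q | (q | p)) = false <-> true = false
false ∉ {true}.

No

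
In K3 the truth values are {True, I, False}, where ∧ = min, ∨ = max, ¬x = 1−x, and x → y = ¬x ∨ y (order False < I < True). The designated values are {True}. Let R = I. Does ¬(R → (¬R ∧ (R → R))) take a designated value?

¬R = ¬I = I
R → R = I → I = I  [¬I ∨ I]
¬R ∧ (R → R) = I ∧ I = I
R → (¬R ∧ (R → R)) = I → I = I
¬(R → (¬R ∧ (R → R))) = ¬I = I
I ∉ {True}.

No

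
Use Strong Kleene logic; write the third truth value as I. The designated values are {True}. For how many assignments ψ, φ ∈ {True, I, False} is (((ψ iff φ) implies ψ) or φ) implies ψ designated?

Designated under: (ψ=True, φ=True); (ψ=True, φ=I); (ψ=True, φ=False); (ψ=False, φ=False).

4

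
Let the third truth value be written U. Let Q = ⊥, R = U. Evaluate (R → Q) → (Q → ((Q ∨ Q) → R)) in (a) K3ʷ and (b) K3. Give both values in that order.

In K3ʷ: R → Q = U → ⊥ = U  [any arg is the third value ⇒ result is the third value]
Q ∨ Q = ⊥ ∨ ⊥ = ⊥
(Q ∨ Q) → R = ⊥ → U = U
Q → ((Q ∨ Q) → R) = ⊥ → U = U
(R → Q) → (Q → ((Q ∨ Q) → R)) = U → U = U
In K3: R → Q = U → ⊥ = U  [¬U ∨ ⊥]
Q ∨ Q = ⊥ ∨ ⊥ = ⊥
(Q ∨ Q) → R = ⊥ → U = ⊤
Q → ((Q ∨ Q) → R) = ⊥ → ⊤ = ⊤
(R → Q) → (Q → ((Q ∨ Q) → R)) = U → ⊤ = ⊤
They differ because K3ʷ and K3 treat U differently under the binary connectives.

U; ⊤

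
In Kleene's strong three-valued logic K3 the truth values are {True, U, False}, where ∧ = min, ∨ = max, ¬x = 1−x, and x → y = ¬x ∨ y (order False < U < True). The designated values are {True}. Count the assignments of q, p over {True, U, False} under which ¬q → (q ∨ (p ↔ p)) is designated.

7

Of the 9 assignments, 7 give a value in {True}.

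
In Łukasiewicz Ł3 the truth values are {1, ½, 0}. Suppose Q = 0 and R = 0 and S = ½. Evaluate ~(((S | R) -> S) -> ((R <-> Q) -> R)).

S | R = ½ | 0 = ½
(S | R) -> S = ½ -> ½ = 1
R <-> Q = 0 <-> 0 = 1
(R <-> Q) -> R = 1 -> 0 = 0
((S | R) -> S) -> ((R <-> Q) -> R) = 1 -> 0 = 0
~(((S | R) -> S) -> ((R <-> Q) -> R)) = ~0 = 1

1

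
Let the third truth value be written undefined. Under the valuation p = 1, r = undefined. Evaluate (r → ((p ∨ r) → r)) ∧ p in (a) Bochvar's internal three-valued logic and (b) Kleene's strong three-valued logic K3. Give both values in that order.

undefined; undefined

In Bochvar's internal three-valued logic: p ∨ r = 1 ∨ undefined = undefined
(p ∨ r) → r = undefined → undefined = undefined  [any arg is the third value ⇒ result is the third value]
r → ((p ∨ r) → r) = undefined → undefined = undefined
(r → ((p ∨ r) → r)) ∧ p = undefined ∧ 1 = undefined
In Kleene's strong three-valued logic K3: p ∨ r = 1 ∨ undefined = 1
(p ∨ r) → r = 1 → undefined = undefined
r → ((p ∨ r) → r) = undefined → undefined = undefined
(r → ((p ∨ r) → r)) ∧ p = undefined ∧ 1 = undefined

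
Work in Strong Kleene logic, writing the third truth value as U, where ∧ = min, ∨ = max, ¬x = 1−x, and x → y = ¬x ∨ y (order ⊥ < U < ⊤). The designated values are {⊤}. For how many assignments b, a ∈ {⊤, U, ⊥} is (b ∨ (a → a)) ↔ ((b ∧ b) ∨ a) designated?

Of the 9 assignments, 5 give a value in {⊤}.

5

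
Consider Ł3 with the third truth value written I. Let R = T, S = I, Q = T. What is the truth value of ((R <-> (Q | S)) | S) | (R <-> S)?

Q | S = T | I = T
R <-> (Q | S) = T <-> T = T
(R <-> (Q | S)) | S = T | I = T
R <-> S = T <-> I = I  [1 − |1−½|]
((R <-> (Q | S)) | S) | (R <-> S) = T | I = T

T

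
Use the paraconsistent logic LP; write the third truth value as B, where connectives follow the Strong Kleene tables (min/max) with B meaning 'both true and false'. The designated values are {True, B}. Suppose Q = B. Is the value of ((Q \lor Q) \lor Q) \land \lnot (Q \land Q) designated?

Yes

Q \lor Q = B \lor B = B
(Q \lor Q) \lor Q = B \lor B = B
Q \land Q = B \land B = B
\lnot (Q \land Q) = \lnot B = B
((Q \lor Q) \lor Q) \land \lnot (Q \land Q) = B \land B = B
B ∈ {True, B}.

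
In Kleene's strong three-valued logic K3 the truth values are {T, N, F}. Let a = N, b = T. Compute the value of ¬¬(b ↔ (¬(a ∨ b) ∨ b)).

a ∨ b = N ∨ T = T
¬(a ∨ b) = ¬T = F
¬(a ∨ b) ∨ b = F ∨ T = T
b ↔ (¬(a ∨ b) ∨ b) = T ↔ T = T
¬(b ↔ (¬(a ∨ b) ∨ b)) = ¬T = F
¬¬(b ↔ (¬(a ∨ b) ∨ b)) = ¬F = T

T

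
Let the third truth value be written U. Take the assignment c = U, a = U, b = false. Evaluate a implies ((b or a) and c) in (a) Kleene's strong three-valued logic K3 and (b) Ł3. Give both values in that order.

In Kleene's strong three-valued logic K3: b or a = false or U = U
(b or a) and c = U and U = U
a implies ((b or a) and c) = U implies U = U
In Ł3: b or a = false or U = U
(b or a) and c = U and U = U
a implies ((b or a) and c) = U implies U = true  [min(1, 1−½+½)]
They differ because Kleene's strong three-valued logic K3 and Ł3 treat U differently under implication.

U; true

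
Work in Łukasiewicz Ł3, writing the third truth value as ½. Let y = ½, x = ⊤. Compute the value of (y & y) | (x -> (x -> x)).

⊤

y & y = ½ & ½ = ½
x -> x = ⊤ -> ⊤ = ⊤
x -> (x -> x) = ⊤ -> ⊤ = ⊤
(y & y) | (x -> (x -> x)) = ½ | ⊤ = ⊤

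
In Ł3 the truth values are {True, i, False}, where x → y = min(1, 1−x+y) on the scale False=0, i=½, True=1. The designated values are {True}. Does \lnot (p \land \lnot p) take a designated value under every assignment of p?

Countermodel: p=i gives i, which is not designated.

No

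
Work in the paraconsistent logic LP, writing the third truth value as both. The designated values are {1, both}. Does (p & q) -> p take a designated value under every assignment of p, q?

Every assignment of p, q over {1, both, 0} gives a value in {1, both}.
In particular, with p=both, q=both: (p & q) -> p = both.

Yes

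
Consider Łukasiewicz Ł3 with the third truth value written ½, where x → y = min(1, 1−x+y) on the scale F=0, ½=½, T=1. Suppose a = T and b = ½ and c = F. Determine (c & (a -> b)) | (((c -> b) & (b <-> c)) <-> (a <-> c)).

a -> b = T -> ½ = ½  [min(1, 1−1+½)]
c & (a -> b) = F & ½ = F
c -> b = F -> ½ = T
b <-> c = ½ <-> F = ½
(c -> b) & (b <-> c) = T & ½ = ½
a <-> c = T <-> F = F
((c -> b) & (b <-> c)) <-> (a <-> c) = ½ <-> F = ½
(c & (a -> b)) | (((c -> b) & (b <-> c)) <-> (a <-> c)) = F | ½ = ½

½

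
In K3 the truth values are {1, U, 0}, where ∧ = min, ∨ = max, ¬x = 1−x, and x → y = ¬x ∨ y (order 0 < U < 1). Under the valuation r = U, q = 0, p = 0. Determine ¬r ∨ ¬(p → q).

U

¬r = ¬U = U
p → q = 0 → 0 = 1
¬(p → q) = ¬1 = 0
¬r ∨ ¬(p → q) = U ∨ 0 = U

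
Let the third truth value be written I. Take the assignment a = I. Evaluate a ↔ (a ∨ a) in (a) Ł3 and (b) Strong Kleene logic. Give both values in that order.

In Ł3: a ∨ a = I ∨ I = I
a ↔ (a ∨ a) = I ↔ I = 1  [1 − |½−½|]
In Strong Kleene logic: a ∨ a = I ∨ I = I
a ↔ (a ∨ a) = I ↔ I = I
They differ because Ł3 and Strong Kleene logic treat I differently under implication.

1; I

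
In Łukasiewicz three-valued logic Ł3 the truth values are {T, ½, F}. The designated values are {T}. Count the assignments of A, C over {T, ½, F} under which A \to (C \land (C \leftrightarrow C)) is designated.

6

Of the 9 assignments, 6 give a value in {T}.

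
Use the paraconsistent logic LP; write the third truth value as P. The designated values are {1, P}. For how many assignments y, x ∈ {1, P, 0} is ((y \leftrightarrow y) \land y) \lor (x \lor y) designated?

8

Of the 9 assignments, 8 give a value in {1, P}.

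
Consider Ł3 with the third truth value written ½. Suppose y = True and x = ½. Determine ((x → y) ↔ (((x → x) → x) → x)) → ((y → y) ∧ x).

½

x → y = ½ → True = True  [min(1, 1−½+1)]
x → x = ½ → ½ = True
(x → x) → x = True → ½ = ½
((x → x) → x) → x = ½ → ½ = True
(x → y) ↔ (((x → x) → x) → x) = True ↔ True = True
y → y = True → True = True
(y → y) ∧ x = True ∧ ½ = ½
((x → y) ↔ (((x → x) → x) → x)) → ((y → y) ∧ x) = True → ½ = ½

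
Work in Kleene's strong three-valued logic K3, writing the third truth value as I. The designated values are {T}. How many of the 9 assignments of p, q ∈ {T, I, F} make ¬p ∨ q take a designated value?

Of the 9 assignments, 5 give a value in {T}.

5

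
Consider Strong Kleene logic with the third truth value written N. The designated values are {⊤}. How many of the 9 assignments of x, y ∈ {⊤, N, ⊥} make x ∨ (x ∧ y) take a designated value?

3

Designated under: (x=⊤, y=⊤); (x=⊤, y=N); (x=⊤, y=⊥).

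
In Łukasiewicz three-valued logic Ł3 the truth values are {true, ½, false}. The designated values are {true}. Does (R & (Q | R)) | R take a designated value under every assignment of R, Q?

No

Countermodel: R=½, Q=true gives ½, which is not designated.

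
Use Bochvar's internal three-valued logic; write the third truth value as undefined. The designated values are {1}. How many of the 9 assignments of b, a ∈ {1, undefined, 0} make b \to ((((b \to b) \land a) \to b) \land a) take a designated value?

Designated under: (b=1, a=1); (b=0, a=1); (b=0, a=0).

3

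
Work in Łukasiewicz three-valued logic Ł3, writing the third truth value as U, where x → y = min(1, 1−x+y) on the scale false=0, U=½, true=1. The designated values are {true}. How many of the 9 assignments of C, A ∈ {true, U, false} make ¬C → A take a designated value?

6

Of the 9 assignments, 6 give a value in {true}.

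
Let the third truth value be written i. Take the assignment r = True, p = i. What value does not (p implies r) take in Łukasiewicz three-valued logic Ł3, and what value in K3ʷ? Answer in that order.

False; i

In Łukasiewicz three-valued logic Ł3: p implies r = i implies True = True  [min(1, 1−½+1)]
not (p implies r) = not True = False
In K3ʷ: p implies r = i implies True = i  [any arg is the third value ⇒ result is the third value]
not (p implies r) = not i = i
They differ because Łukasiewicz three-valued logic Ł3 and K3ʷ treat i differently under the binary connectives.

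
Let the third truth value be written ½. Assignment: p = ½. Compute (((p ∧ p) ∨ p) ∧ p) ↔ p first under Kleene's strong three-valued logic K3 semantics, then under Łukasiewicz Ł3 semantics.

In Kleene's strong three-valued logic K3: p ∧ p = ½ ∧ ½ = ½
(p ∧ p) ∨ p = ½ ∨ ½ = ½
((p ∧ p) ∨ p) ∧ p = ½ ∧ ½ = ½
(((p ∧ p) ∨ p) ∧ p) ↔ p = ½ ↔ ½ = ½
In Łukasiewicz Ł3: p ∧ p = ½ ∧ ½ = ½
(p ∧ p) ∨ p = ½ ∨ ½ = ½
((p ∧ p) ∨ p) ∧ p = ½ ∧ ½ = ½
(((p ∧ p) ∨ p) ∧ p) ↔ p = ½ ↔ ½ = T  [1 − |½−½|]
They differ because Kleene's strong three-valued logic K3 and Łukasiewicz Ł3 treat ½ differently under implication.

½; T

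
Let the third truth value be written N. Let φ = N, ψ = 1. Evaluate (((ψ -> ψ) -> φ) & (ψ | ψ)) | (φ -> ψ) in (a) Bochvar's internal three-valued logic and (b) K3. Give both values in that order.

In Bochvar's internal three-valued logic: ψ -> ψ = 1 -> 1 = 1
(ψ -> ψ) -> φ = 1 -> N = N  [any arg is the third value ⇒ result is the third value]
ψ | ψ = 1 | 1 = 1
((ψ -> ψ) -> φ) & (ψ | ψ) = N & 1 = N
φ -> ψ = N -> 1 = N
(((ψ -> ψ) -> φ) & (ψ | ψ)) | (φ -> ψ) = N | N = N
In K3: ψ -> ψ = 1 -> 1 = 1
(ψ -> ψ) -> φ = 1 -> N = N
ψ | ψ = 1 | 1 = 1
((ψ -> ψ) -> φ) & (ψ | ψ) = N & 1 = N
φ -> ψ = N -> 1 = 1
(((ψ -> ψ) -> φ) & (ψ | ψ)) | (φ -> ψ) = N | 1 = 1
They differ because Bochvar's internal three-valued logic and K3 treat N differently under the binary connectives.

N; 1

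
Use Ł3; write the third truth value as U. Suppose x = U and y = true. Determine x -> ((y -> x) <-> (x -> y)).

y -> x = true -> U = U  [min(1, 1−1+½)]
x -> y = U -> true = true
(y -> x) <-> (x -> y) = U <-> true = U
x -> ((y -> x) <-> (x -> y)) = U -> U = true

true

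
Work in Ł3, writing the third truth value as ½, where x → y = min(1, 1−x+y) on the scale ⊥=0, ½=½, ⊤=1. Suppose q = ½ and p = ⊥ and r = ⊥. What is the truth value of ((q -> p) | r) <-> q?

⊤

q -> p = ½ -> ⊥ = ½  [min(1, 1−½+0)]
(q -> p) | r = ½ | ⊥ = ½
((q -> p) | r) <-> q = ½ <-> ½ = ⊤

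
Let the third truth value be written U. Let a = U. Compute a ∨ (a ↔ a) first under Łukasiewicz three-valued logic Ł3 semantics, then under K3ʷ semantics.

1; U

In Łukasiewicz three-valued logic Ł3: a ↔ a = U ↔ U = 1
a ∨ (a ↔ a) = U ∨ 1 = 1
In K3ʷ: a ↔ a = U ↔ U = U
a ∨ (a ↔ a) = U ∨ U = U
They differ because Łukasiewicz three-valued logic Ł3 and K3ʷ treat U differently under the binary connectives.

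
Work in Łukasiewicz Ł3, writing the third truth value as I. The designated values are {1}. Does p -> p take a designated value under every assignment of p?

Yes

Every assignment of p over {1, I, 0} gives a value in {1}.
In particular, with p=I: p -> p = 1.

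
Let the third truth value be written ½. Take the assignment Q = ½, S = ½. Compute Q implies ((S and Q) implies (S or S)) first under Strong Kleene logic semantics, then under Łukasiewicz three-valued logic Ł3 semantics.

½; True

In Strong Kleene logic: S and Q = ½ and ½ = ½
S or S = ½ or ½ = ½
(S and Q) implies (S or S) = ½ implies ½ = ½  [not ½ or ½]
Q implies ((S and Q) implies (S or S)) = ½ implies ½ = ½
In Łukasiewicz three-valued logic Ł3: S and Q = ½ and ½ = ½
S or S = ½ or ½ = ½
(S and Q) implies (S or S) = ½ implies ½ = True  [min(1, 1−½+½)]
Q implies ((S and Q) implies (S or S)) = ½ implies True = True
They differ because Strong Kleene logic and Łukasiewicz three-valued logic Ł3 treat ½ differently under implication.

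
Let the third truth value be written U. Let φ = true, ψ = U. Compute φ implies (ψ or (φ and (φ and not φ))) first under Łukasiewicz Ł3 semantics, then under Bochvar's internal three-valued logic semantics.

U; U

In Łukasiewicz Ł3: not φ = not true = false
φ and not φ = true and false = false
φ and (φ and not φ) = true and false = false
ψ or (φ and (φ and not φ)) = U or false = U
φ implies (ψ or (φ and (φ and not φ))) = true implies U = U  [min(1, 1−1+½)]
In Bochvar's internal three-valued logic: not φ = not true = false
φ and not φ = true and false = false
φ and (φ and not φ) = true and false = false
ψ or (φ and (φ and not φ)) = U or false = U
φ implies (ψ or (φ and (φ and not φ))) = true implies U = U  [any arg is the third value ⇒ result is the third value]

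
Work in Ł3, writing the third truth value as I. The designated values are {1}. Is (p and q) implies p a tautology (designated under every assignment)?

Every assignment of p, q over {1, I, 0} gives a value in {1}.
In particular, with p=I, q=I: (p and q) implies p = 1.

Yes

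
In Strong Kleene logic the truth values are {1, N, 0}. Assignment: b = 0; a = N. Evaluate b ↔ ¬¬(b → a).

0

b → a = 0 → N = 1
¬(b → a) = ¬1 = 0
¬¬(b → a) = ¬0 = 1
b ↔ ¬¬(b → a) = 0 ↔ 1 = 0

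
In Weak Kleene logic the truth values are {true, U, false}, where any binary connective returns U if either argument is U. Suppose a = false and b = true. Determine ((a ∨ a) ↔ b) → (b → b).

a ∨ a = false ∨ false = false
(a ∨ a) ↔ b = false ↔ true = false
b → b = true → true = true
((a ∨ a) ↔ b) → (b → b) = false → true = true

true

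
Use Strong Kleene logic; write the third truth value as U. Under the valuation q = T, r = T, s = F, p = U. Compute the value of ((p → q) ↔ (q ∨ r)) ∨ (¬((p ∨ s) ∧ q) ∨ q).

p → q = U → T = T  [¬U ∨ T]
q ∨ r = T ∨ T = T
(p → q) ↔ (q ∨ r) = T ↔ T = T
p ∨ s = U ∨ F = U
(p ∨ s) ∧ q = U ∧ T = U
¬((p ∨ s) ∧ q) = ¬U = U
¬((p ∨ s) ∧ q) ∨ q = U ∨ T = T
((p → q) ↔ (q ∨ r)) ∨ (¬((p ∨ s) ∧ q) ∨ q) = T ∨ T = T

T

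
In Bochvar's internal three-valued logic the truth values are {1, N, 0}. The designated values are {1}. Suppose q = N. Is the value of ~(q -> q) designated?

No

q -> q = N -> N = N  [any arg is the third value ⇒ result is the third value]
~(q -> q) = ~N = N
N ∉ {1}.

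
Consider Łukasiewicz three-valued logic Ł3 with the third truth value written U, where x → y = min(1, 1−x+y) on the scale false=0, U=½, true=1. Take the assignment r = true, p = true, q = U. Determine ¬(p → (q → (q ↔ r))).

q ↔ r = U ↔ true = U  [1 − |½−1|]
q → (q ↔ r) = U → U = true
p → (q → (q ↔ r)) = true → true = true
¬(p → (q → (q ↔ r))) = ¬true = false

false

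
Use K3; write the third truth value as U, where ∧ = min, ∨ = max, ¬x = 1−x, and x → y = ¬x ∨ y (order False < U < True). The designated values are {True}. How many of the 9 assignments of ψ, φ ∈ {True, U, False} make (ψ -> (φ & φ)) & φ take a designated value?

Designated under: (ψ=True, φ=True); (ψ=U, φ=True); (ψ=False, φ=True).

3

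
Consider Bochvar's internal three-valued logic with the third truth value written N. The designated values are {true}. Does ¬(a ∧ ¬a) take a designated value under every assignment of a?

No

Countermodel: a=N gives N, which is not designated.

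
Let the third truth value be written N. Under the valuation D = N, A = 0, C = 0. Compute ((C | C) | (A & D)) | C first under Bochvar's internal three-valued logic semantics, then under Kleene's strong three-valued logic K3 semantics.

N; 0

In Bochvar's internal three-valued logic: C | C = 0 | 0 = 0
A & D = 0 & N = N
(C | C) | (A & D) = 0 | N = N
((C | C) | (A & D)) | C = N | 0 = N
In Kleene's strong three-valued logic K3: C | C = 0 | 0 = 0
A & D = 0 & N = 0
(C | C) | (A & D) = 0 | 0 = 0
((C | C) | (A & D)) | C = 0 | 0 = 0
They differ because Bochvar's internal three-valued logic and Kleene's strong three-valued logic K3 treat N differently under the binary connectives.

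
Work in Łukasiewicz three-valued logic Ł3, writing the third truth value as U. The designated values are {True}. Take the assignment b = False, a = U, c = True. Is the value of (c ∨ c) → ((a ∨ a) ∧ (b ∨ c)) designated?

c ∨ c = True ∨ True = True
a ∨ a = U ∨ U = U
b ∨ c = False ∨ True = True
(a ∨ a) ∧ (b ∨ c) = U ∧ True = U
(c ∨ c) → ((a ∨ a) ∧ (b ∨ c)) = True → U = U  [min(1, 1−1+½)]
U ∉ {True}.

No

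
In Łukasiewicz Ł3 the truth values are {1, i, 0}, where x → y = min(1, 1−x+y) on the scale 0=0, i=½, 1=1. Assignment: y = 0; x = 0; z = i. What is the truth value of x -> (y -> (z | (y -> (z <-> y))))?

1

z <-> y = i <-> 0 = i
y -> (z <-> y) = 0 -> i = 1
z | (y -> (z <-> y)) = i | 1 = 1
y -> (z | (y -> (z <-> y))) = 0 -> 1 = 1
x -> (y -> (z | (y -> (z <-> y)))) = 0 -> 1 = 1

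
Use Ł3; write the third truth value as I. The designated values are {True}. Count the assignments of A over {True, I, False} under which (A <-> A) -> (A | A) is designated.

A=True: True ✓
A=I: I ·
A=False: False ·

1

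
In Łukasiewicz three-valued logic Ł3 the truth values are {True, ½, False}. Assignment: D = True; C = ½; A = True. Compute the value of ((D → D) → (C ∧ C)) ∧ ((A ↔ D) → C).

D → D = True → True = True
C ∧ C = ½ ∧ ½ = ½
(D → D) → (C ∧ C) = True → ½ = ½  [min(1, 1−1+½)]
A ↔ D = True ↔ True = True
(A ↔ D) → C = True → ½ = ½
((D → D) → (C ∧ C)) ∧ ((A ↔ D) → C) = ½ ∧ ½ = ½

½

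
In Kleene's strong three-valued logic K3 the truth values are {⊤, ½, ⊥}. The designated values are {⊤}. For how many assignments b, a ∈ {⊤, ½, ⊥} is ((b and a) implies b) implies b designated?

Designated under: (b=⊤, a=⊤); (b=⊤, a=½); (b=⊤, a=⊥).

3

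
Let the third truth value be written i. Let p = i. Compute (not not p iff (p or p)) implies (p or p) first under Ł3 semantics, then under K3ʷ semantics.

i; i

In Ł3: not p = not i = i
not not p = not i = i
p or p = i or i = i
not not p iff (p or p) = i iff i = T
p or p = i or i = i
(not not p iff (p or p)) implies (p or p) = T implies i = i
In K3ʷ: not p = not i = i
not not p = not i = i
p or p = i or i = i
not not p iff (p or p) = i iff i = i
p or p = i or i = i
(not not p iff (p or p)) implies (p or p) = i implies i = i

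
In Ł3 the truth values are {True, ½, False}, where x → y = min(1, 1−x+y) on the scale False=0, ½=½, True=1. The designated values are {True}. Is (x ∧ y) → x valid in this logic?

Every assignment of x, y over {True, ½, False} gives a value in {True}.
In particular, with x=½, y=½: (x ∧ y) → x = True.

Yes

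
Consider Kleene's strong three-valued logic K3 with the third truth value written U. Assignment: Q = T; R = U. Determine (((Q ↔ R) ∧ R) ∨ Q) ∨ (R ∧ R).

T

Q ↔ R = T ↔ U = U
(Q ↔ R) ∧ R = U ∧ U = U
((Q ↔ R) ∧ R) ∨ Q = U ∨ T = T
R ∧ R = U ∧ U = U
(((Q ↔ R) ∧ R) ∨ Q) ∨ (R ∧ R) = T ∨ U = T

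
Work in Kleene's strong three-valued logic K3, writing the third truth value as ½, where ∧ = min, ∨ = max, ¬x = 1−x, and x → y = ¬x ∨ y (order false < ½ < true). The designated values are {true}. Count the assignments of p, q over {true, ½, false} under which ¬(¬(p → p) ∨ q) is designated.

Designated under: (p=true, q=false); (p=false, q=false).

2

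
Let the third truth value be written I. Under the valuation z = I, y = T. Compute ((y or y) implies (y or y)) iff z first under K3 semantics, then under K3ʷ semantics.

In K3: y or y = T or T = T
y or y = T or T = T
(y or y) implies (y or y) = T implies T = T
((y or y) implies (y or y)) iff z = T iff I = I
In K3ʷ: y or y = T or T = T
y or y = T or T = T
(y or y) implies (y or y) = T implies T = T
((y or y) implies (y or y)) iff z = T iff I = I

I; I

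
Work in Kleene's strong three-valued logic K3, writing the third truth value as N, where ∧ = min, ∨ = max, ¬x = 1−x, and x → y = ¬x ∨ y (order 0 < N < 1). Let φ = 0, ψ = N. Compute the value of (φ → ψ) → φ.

0

φ → ψ = 0 → N = 1
(φ → ψ) → φ = 1 → 0 = 0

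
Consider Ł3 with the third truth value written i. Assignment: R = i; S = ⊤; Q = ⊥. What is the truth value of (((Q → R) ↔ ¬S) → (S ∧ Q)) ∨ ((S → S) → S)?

Q → R = ⊥ → i = ⊤
¬S = ¬⊤ = ⊥
(Q → R) ↔ ¬S = ⊤ ↔ ⊥ = ⊥
S ∧ Q = ⊤ ∧ ⊥ = ⊥
((Q → R) ↔ ¬S) → (S ∧ Q) = ⊥ → ⊥ = ⊤
S → S = ⊤ → ⊤ = ⊤
(S → S) → S = ⊤ → ⊤ = ⊤
(((Q → R) ↔ ¬S) → (S ∧ Q)) ∨ ((S → S) → S) = ⊤ ∨ ⊤ = ⊤

⊤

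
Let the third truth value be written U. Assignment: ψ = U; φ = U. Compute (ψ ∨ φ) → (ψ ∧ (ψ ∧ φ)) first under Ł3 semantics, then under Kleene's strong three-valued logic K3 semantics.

In Ł3: ψ ∨ φ = U ∨ U = U
ψ ∧ φ = U ∧ U = U
ψ ∧ (ψ ∧ φ) = U ∧ U = U
(ψ ∨ φ) → (ψ ∧ (ψ ∧ φ)) = U → U = T
In Kleene's strong three-valued logic K3: ψ ∨ φ = U ∨ U = U
ψ ∧ φ = U ∧ U = U
ψ ∧ (ψ ∧ φ) = U ∧ U = U
(ψ ∨ φ) → (ψ ∧ (ψ ∧ φ)) = U → U = U  [¬U ∨ U]
They differ because Ł3 and Kleene's strong three-valued logic K3 treat U differently under implication.

T; U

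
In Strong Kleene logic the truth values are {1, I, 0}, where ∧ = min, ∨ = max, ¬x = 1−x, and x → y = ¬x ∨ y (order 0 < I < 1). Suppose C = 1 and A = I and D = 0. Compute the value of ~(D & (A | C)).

A | C = I | 1 = 1
D & (A | C) = 0 & 1 = 0
~(D & (A | C)) = ~0 = 1

1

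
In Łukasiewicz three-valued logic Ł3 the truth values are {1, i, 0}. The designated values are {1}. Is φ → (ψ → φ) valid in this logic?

Yes

Every assignment of φ, ψ over {1, i, 0} gives a value in {1}.
In particular, with φ=i, ψ=i: φ → (ψ → φ) = 1.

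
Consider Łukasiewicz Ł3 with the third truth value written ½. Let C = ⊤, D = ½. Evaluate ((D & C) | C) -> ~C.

D & C = ½ & ⊤ = ½
(D & C) | C = ½ | ⊤ = ⊤
~C = ~⊤ = ⊥
((D & C) | C) -> ~C = ⊤ -> ⊥ = ⊥

⊥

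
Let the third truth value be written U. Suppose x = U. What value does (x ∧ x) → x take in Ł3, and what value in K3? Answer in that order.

⊤; U

In Ł3: x ∧ x = U ∧ U = U
(x ∧ x) → x = U → U = ⊤
In K3: x ∧ x = U ∧ U = U
(x ∧ x) → x = U → U = U  [¬U ∨ U]
They differ because Ł3 and K3 treat U differently under implication.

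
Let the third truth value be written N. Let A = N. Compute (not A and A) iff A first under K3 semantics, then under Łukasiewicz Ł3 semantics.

N; 1

In K3: not A = not N = N
not A and A = N and N = N
(not A and A) iff A = N iff N = N
In Łukasiewicz Ł3: not A = not N = N
not A and A = N and N = N
(not A and A) iff A = N iff N = 1  [1 − |½−½|]
They differ because K3 and Łukasiewicz Ł3 treat N differently under implication.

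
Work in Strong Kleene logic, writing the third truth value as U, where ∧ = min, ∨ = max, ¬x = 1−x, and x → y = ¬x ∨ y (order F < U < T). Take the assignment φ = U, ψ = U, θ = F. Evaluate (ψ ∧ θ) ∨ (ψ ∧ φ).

ψ ∧ θ = U ∧ F = F
ψ ∧ φ = U ∧ U = U
(ψ ∧ θ) ∨ (ψ ∧ φ) = F ∨ U = U

U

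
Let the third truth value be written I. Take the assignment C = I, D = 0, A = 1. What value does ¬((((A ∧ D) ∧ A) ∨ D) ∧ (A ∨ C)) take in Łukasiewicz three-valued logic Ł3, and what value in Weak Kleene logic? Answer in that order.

In Łukasiewicz three-valued logic Ł3: A ∧ D = 1 ∧ 0 = 0
(A ∧ D) ∧ A = 0 ∧ 1 = 0
((A ∧ D) ∧ A) ∨ D = 0 ∨ 0 = 0
A ∨ C = 1 ∨ I = 1
(((A ∧ D) ∧ A) ∨ D) ∧ (A ∨ C) = 0 ∧ 1 = 0
¬((((A ∧ D) ∧ A) ∨ D) ∧ (A ∨ C)) = ¬0 = 1
In Weak Kleene logic: A ∧ D = 1 ∧ 0 = 0
(A ∧ D) ∧ A = 0 ∧ 1 = 0
((A ∧ D) ∧ A) ∨ D = 0 ∨ 0 = 0
A ∨ C = 1 ∨ I = I
(((A ∧ D) ∧ A) ∨ D) ∧ (A ∨ C) = 0 ∧ I = I
¬((((A ∧ D) ∧ A) ∨ D) ∧ (A ∨ C)) = ¬I = I
They differ because Łukasiewicz three-valued logic Ł3 and Weak Kleene logic treat I differently under the binary connectives.

1; I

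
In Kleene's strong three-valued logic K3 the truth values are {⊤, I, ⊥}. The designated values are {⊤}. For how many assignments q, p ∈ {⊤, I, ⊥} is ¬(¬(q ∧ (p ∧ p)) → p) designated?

3

Designated under: (q=⊤, p=⊥); (q=I, p=⊥); (q=⊥, p=⊥).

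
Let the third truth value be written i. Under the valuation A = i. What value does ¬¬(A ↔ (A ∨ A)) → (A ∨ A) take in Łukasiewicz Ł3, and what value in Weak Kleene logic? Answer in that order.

i; i

In Łukasiewicz Ł3: A ∨ A = i ∨ i = i
A ↔ (A ∨ A) = i ↔ i = 1
¬(A ↔ (A ∨ A)) = ¬1 = 0
¬¬(A ↔ (A ∨ A)) = ¬0 = 1
A ∨ A = i ∨ i = i
¬¬(A ↔ (A ∨ A)) → (A ∨ A) = 1 → i = i
In Weak Kleene logic: A ∨ A = i ∨ i = i
A ↔ (A ∨ A) = i ↔ i = i
¬(A ↔ (A ∨ A)) = ¬i = i
¬¬(A ↔ (A ∨ A)) = ¬i = i
A ∨ A = i ∨ i = i
¬¬(A ↔ (A ∨ A)) → (A ∨ A) = i → i = i  [any arg is the third value ⇒ result is the third value]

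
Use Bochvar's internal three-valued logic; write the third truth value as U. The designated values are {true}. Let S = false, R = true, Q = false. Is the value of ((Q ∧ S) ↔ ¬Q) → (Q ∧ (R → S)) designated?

Yes

Q ∧ S = false ∧ false = false
¬Q = ¬false = true
(Q ∧ S) ↔ ¬Q = false ↔ true = false
R → S = true → false = false
Q ∧ (R → S) = false ∧ false = false
((Q ∧ S) ↔ ¬Q) → (Q ∧ (R → S)) = false → false = true
true ∈ {true}.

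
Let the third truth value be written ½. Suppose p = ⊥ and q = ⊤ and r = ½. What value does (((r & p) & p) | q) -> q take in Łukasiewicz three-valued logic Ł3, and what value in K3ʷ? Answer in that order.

⊤; ½

In Łukasiewicz three-valued logic Ł3: r & p = ½ & ⊥ = ⊥
(r & p) & p = ⊥ & ⊥ = ⊥
((r & p) & p) | q = ⊥ | ⊤ = ⊤
(((r & p) & p) | q) -> q = ⊤ -> ⊤ = ⊤
In K3ʷ: r & p = ½ & ⊥ = ½
(r & p) & p = ½ & ⊥ = ½
((r & p) & p) | q = ½ | ⊤ = ½
(((r & p) & p) | q) -> q = ½ -> ⊤ = ½  [any arg is the third value ⇒ result is the third value]
They differ because Łukasiewicz three-valued logic Ł3 and K3ʷ treat ½ differently under the binary connectives.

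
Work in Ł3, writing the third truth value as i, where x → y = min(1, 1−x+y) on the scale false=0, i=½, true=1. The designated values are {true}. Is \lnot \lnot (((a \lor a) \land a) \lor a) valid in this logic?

Countermodel: a=i gives i, which is not designated.

No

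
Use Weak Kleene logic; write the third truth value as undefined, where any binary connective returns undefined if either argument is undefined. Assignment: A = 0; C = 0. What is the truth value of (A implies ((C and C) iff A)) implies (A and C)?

0

C and C = 0 and 0 = 0
(C and C) iff A = 0 iff 0 = 1
A implies ((C and C) iff A) = 0 implies 1 = 1
A and C = 0 and 0 = 0
(A implies ((C and C) iff A)) implies (A and C) = 1 implies 0 = 0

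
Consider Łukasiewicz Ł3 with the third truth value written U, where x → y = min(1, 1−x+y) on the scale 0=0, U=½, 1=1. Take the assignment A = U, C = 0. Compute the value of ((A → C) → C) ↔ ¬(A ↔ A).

U

A → C = U → 0 = U  [min(1, 1−½+0)]
(A → C) → C = U → 0 = U
A ↔ A = U ↔ U = 1
¬(A ↔ A) = ¬1 = 0
((A → C) → C) ↔ ¬(A ↔ A) = U ↔ 0 = U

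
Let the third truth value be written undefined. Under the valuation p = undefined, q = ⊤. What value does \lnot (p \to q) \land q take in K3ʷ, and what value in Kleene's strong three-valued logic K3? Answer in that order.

undefined; ⊥

In K3ʷ: p \to q = undefined \to ⊤ = undefined  [any arg is the third value ⇒ result is the third value]
\lnot (p \to q) = \lnot undefined = undefined
\lnot (p \to q) \land q = undefined \land ⊤ = undefined
In Kleene's strong three-valued logic K3: p \to q = undefined \to ⊤ = ⊤
\lnot (p \to q) = \lnot ⊤ = ⊥
\lnot (p \to q) \land q = ⊥ \land ⊤ = ⊥
They differ because K3ʷ and Kleene's strong three-valued logic K3 treat undefined differently under the binary connectives.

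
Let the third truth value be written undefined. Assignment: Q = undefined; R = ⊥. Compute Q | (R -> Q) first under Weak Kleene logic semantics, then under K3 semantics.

In Weak Kleene logic: R -> Q = ⊥ -> undefined = undefined
Q | (R -> Q) = undefined | undefined = undefined
In K3: R -> Q = ⊥ -> undefined = ⊤  [~⊥ | undefined]
Q | (R -> Q) = undefined | ⊤ = ⊤
They differ because Weak Kleene logic and K3 treat undefined differently under the binary connectives.

undefined; ⊤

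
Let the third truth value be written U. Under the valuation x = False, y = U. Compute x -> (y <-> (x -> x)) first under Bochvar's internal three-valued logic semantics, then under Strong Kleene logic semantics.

U; True

In Bochvar's internal three-valued logic: x -> x = False -> False = True
y <-> (x -> x) = U <-> True = U
x -> (y <-> (x -> x)) = False -> U = U  [any arg is the third value ⇒ result is the third value]
In Strong Kleene logic: x -> x = False -> False = True
y <-> (x -> x) = U <-> True = U
x -> (y <-> (x -> x)) = False -> U = True  [~False | U]
They differ because Bochvar's internal three-valued logic and Strong Kleene logic treat U differently under the binary connectives.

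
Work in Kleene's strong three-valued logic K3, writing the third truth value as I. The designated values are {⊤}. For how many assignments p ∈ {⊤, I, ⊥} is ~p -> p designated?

p=⊤: ⊤ ✓
p=I: I ·
p=⊥: ⊥ ·

1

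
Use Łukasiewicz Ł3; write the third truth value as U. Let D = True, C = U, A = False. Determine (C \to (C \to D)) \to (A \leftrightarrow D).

C \to D = U \to True = True  [min(1, 1−½+1)]
C \to (C \to D) = U \to True = True
A \leftrightarrow D = False \leftrightarrow True = False
(C \to (C \to D)) \to (A \leftrightarrow D) = True \to False = False

False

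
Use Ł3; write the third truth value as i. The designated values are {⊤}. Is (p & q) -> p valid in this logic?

Every assignment of p, q over {⊤, i, ⊥} gives a value in {⊤}.
In particular, with p=i, q=i: (p & q) -> p = ⊤.

Yes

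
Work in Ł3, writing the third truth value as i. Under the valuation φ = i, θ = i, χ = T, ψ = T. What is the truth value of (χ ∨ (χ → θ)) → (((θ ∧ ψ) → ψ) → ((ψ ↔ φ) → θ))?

χ → θ = T → i = i  [min(1, 1−1+½)]
χ ∨ (χ → θ) = T ∨ i = T
θ ∧ ψ = i ∧ T = i
(θ ∧ ψ) → ψ = i → T = T
ψ ↔ φ = T ↔ i = i
(ψ ↔ φ) → θ = i → i = T
((θ ∧ ψ) → ψ) → ((ψ ↔ φ) → θ) = T → T = T
(χ ∨ (χ → θ)) → (((θ ∧ ψ) → ψ) → ((ψ ↔ φ) → θ)) = T → T = T

T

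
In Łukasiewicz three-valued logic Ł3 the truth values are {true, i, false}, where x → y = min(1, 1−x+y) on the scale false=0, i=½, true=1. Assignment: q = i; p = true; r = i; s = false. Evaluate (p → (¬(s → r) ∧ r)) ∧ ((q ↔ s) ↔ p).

s → r = false → i = true  [min(1, 1−0+½)]
¬(s → r) = ¬true = false
¬(s → r) ∧ r = false ∧ i = false
p → (¬(s → r) ∧ r) = true → false = false
q ↔ s = i ↔ false = i
(q ↔ s) ↔ p = i ↔ true = i
(p → (¬(s → r) ∧ r)) ∧ ((q ↔ s) ↔ p) = false ∧ i = false

false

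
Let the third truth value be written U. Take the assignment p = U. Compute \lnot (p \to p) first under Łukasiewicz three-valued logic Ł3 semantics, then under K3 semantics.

In Łukasiewicz three-valued logic Ł3: p \to p = U \to U = T  [min(1, 1−½+½)]
\lnot (p \to p) = \lnot T = F
In K3: p \to p = U \to U = U  [\lnot U \lor U]
\lnot (p \to p) = \lnot U = U
They differ because Łukasiewicz three-valued logic Ł3 and K3 treat U differently under implication.

F; U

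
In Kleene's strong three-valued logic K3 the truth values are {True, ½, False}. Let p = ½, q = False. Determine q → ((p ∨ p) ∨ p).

p ∨ p = ½ ∨ ½ = ½
(p ∨ p) ∨ p = ½ ∨ ½ = ½
q → ((p ∨ p) ∨ p) = False → ½ = True  [¬False ∨ ½]

True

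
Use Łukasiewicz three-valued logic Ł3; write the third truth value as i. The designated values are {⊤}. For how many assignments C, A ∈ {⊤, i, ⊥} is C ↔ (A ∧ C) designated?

6

Of the 9 assignments, 6 give a value in {⊤}.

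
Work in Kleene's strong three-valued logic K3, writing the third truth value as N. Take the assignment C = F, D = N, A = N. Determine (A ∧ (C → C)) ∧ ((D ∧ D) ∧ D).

C → C = F → F = T
A ∧ (C → C) = N ∧ T = N
D ∧ D = N ∧ N = N
(D ∧ D) ∧ D = N ∧ N = N
(A ∧ (C → C)) ∧ ((D ∧ D) ∧ D) = N ∧ N = N

N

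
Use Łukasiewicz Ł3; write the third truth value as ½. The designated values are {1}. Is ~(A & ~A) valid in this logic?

No

Countermodel: A=½ gives ½, which is not designated.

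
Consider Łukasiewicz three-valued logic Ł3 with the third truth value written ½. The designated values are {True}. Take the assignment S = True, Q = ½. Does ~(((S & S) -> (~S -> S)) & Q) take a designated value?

No

S & S = True & True = True
~S = ~True = False
~S -> S = False -> True = True
(S & S) -> (~S -> S) = True -> True = True
((S & S) -> (~S -> S)) & Q = True & ½ = ½
~(((S & S) -> (~S -> S)) & Q) = ~½ = ½
½ ∉ {True}.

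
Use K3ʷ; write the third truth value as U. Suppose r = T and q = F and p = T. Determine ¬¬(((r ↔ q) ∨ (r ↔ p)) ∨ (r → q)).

T

r ↔ q = T ↔ F = F
r ↔ p = T ↔ T = T
(r ↔ q) ∨ (r ↔ p) = F ∨ T = T
r → q = T → F = F
((r ↔ q) ∨ (r ↔ p)) ∨ (r → q) = T ∨ F = T
¬(((r ↔ q) ∨ (r ↔ p)) ∨ (r → q)) = ¬T = F
¬¬(((r ↔ q) ∨ (r ↔ p)) ∨ (r → q)) = ¬F = T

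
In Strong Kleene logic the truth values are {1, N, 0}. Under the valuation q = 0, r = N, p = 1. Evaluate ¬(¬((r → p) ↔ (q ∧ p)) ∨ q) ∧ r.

r → p = N → 1 = 1
q ∧ p = 0 ∧ 1 = 0
(r → p) ↔ (q ∧ p) = 1 ↔ 0 = 0
¬((r → p) ↔ (q ∧ p)) = ¬0 = 1
¬((r → p) ↔ (q ∧ p)) ∨ q = 1 ∨ 0 = 1
¬(¬((r → p) ↔ (q ∧ p)) ∨ q) = ¬1 = 0
¬(¬((r → p) ↔ (q ∧ p)) ∨ q) ∧ r = 0 ∧ N = 0

0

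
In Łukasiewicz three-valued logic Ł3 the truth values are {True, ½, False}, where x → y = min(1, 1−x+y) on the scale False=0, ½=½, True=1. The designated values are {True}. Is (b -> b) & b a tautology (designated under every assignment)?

Countermodel: b=½ gives ½, which is not designated.

No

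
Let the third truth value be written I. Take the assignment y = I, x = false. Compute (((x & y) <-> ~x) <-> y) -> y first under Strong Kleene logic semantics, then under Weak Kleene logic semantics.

I; I

In Strong Kleene logic: x & y = false & I = false
~x = ~false = true
(x & y) <-> ~x = false <-> true = false
((x & y) <-> ~x) <-> y = false <-> I = I
(((x & y) <-> ~x) <-> y) -> y = I -> I = I  [~I | I]
In Weak Kleene logic: x & y = false & I = I
~x = ~false = true
(x & y) <-> ~x = I <-> true = I
((x & y) <-> ~x) <-> y = I <-> I = I
(((x & y) <-> ~x) <-> y) -> y = I -> I = I  [any arg is the third value ⇒ result is the third value]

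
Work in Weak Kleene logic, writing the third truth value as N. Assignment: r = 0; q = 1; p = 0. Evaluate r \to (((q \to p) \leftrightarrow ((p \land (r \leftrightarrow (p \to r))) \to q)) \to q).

q \to p = 1 \to 0 = 0
p \to r = 0 \to 0 = 1
r \leftrightarrow (p \to r) = 0 \leftrightarrow 1 = 0
p \land (r \leftrightarrow (p \to r)) = 0 \land 0 = 0
(p \land (r \leftrightarrow (p \to r))) \to q = 0 \to 1 = 1
(q \to p) \leftrightarrow ((p \land (r \leftrightarrow (p \to r))) \to q) = 0 \leftrightarrow 1 = 0
((q \to p) \leftrightarrow ((p \land (r \leftrightarrow (p \to r))) \to q)) \to q = 0 \to 1 = 1
r \to (((q \to p) \leftrightarrow ((p \land (r \leftrightarrow (p \to r))) \to q)) \to q) = 0 \to 1 = 1

1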